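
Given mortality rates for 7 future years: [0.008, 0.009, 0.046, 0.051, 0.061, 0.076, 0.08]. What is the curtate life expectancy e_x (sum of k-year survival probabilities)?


e_x = sum_{k=1}^{n} k_p_x
k_p_x values:
  1_p_x = 0.992
  2_p_x = 0.983072
  3_p_x = 0.937851
  4_p_x = 0.89002
  5_p_x = 0.835729
  6_p_x = 0.772214
  7_p_x = 0.710437
e_x = 6.1213


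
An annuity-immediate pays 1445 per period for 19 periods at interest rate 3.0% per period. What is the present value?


PV = PMT * (1 - (1+i)^(-n)) / i
= 1445 * (1 - (1+0.03)^(-19)) / 0.03
= 1445 * (1 - 0.570286) / 0.03
= 1445 * 14.323799
= 20697.8897


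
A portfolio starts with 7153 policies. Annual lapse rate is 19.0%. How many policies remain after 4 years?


remaining = initial * (1 - lapse)^years
= 7153 * (1 - 0.19)^4
= 7153 * 0.430467
= 3079.132


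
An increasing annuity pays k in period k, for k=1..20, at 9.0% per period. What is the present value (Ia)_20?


(Ia)_n = sum_{k=1}^{n} k * v^k, v = 1/(1+i)
v = 0.917431
Sum computed term by term:
(Ia)_20 = 70.9055


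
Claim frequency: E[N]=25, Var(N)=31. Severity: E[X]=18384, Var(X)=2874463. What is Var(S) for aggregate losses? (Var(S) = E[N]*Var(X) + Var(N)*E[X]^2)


Var(S) = E[N]*Var(X) + Var(N)*E[X]^2
= 25*2874463 + 31*18384^2
= 71861575 + 10477115136
= 1.0549e+10


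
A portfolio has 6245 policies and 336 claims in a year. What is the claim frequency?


frequency = claims / policies
= 336 / 6245
= 0.0538


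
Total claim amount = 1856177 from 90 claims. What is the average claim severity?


severity = total / number
= 1856177 / 90
= 20624.1889


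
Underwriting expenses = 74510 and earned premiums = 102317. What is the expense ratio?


Expense ratio = expenses / premiums
= 74510 / 102317
= 0.7282


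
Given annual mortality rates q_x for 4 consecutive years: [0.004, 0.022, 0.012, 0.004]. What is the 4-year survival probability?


p_k = 1 - q_k for each year
Survival = product of (1 - q_k)
= 0.996 * 0.978 * 0.988 * 0.996
= 0.9585


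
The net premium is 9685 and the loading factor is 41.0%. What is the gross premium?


Gross = net * (1 + loading)
= 9685 * (1 + 0.41)
= 9685 * 1.41
= 13655.85


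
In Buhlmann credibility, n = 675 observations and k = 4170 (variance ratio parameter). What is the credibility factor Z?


Z = n / (n + k)
= 675 / (675 + 4170)
= 675 / 4845
= 0.1393


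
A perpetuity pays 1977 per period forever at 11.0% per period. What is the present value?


PV = PMT / i
= 1977 / 0.11
= 17972.7273


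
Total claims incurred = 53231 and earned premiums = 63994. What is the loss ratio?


Loss ratio = claims / premiums
= 53231 / 63994
= 0.8318


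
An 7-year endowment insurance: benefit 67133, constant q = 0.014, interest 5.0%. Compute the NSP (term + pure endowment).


Term component = 5229.5623
Pure endowment = 7_p_x * v^7 * benefit = 0.906021 * 0.710681 * 67133 = 43226.4297
NSP = 48455.9919


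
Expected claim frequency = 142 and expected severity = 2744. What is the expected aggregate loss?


E[S] = E[N] * E[X]
= 142 * 2744
= 389648


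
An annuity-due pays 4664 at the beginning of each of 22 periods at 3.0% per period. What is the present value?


PV_due = PMT * (1-(1+i)^(-n))/i * (1+i)
PV_immediate = 74329.7792
PV_due = 74329.7792 * 1.03
= 76559.6726


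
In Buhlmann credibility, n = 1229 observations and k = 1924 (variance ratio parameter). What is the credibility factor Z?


Z = n / (n + k)
= 1229 / (1229 + 1924)
= 1229 / 3153
= 0.3898


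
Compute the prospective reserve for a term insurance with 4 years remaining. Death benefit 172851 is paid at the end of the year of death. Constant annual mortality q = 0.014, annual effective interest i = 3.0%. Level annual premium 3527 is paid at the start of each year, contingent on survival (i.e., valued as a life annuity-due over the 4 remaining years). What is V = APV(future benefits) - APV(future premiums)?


v = 1/(1+i) = 0.970874
APV(future benefits) per unit = sum_{k=0}^{3} k_p_x * q * v^(k+1) = 0.050983
APV(future benefits) = 172851 * 0.050983 = 8812.5064
Life annuity-due factor ä_{x:4} = sum_{k=0}^{3} k_p_x * v^k = 3.750911
APV(future premiums) = 3527 * 3.750911 = 13229.4625
V = 8812.5064 - 13229.4625
= -4416.9561


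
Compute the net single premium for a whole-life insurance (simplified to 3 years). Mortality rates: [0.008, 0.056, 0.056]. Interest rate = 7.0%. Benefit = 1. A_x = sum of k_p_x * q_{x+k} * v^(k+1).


v = 0.934579
Year 0: k_p_x=1.0, q=0.008, term=0.007477
Year 1: k_p_x=0.992, q=0.056, term=0.048521
Year 2: k_p_x=0.936448, q=0.056, term=0.042808
A_x = 0.0988


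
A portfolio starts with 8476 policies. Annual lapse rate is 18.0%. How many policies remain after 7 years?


remaining = initial * (1 - lapse)^years
= 8476 * (1 - 0.18)^7
= 8476 * 0.249285
= 2112.9436


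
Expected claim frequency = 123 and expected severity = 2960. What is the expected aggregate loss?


E[S] = E[N] * E[X]
= 123 * 2960
= 364080


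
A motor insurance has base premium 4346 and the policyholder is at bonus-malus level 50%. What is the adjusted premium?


adjusted = base * BM_level / 100
= 4346 * 50 / 100
= 4346 * 0.5
= 2173.0


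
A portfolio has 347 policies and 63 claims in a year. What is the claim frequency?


frequency = claims / policies
= 63 / 347
= 0.1816


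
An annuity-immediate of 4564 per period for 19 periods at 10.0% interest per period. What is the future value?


FV = PMT * ((1+i)^n - 1) / i
= 4564 * ((1.1)^19 - 1) / 0.1
= 4564 * (6.115909 - 1) / 0.1
= 233490.0888


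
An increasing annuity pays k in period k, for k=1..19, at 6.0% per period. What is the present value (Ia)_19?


(Ia)_n = sum_{k=1}^{n} k * v^k, v = 1/(1+i)
v = 0.943396
Sum computed term by term:
(Ia)_19 = 92.4643


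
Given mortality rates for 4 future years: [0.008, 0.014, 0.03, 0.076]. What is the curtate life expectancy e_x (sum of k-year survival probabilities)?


e_x = sum_{k=1}^{n} k_p_x
k_p_x values:
  1_p_x = 0.992
  2_p_x = 0.978112
  3_p_x = 0.948769
  4_p_x = 0.876662
e_x = 3.7955


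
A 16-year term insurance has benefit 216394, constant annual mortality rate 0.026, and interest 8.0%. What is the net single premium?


NSP = benefit * sum_{k=0}^{n-1} k_p_x * q * v^(k+1)
With constant q=0.026, v=0.925926
Sum = 0.198312
NSP = 216394 * 0.198312
= 42913.51


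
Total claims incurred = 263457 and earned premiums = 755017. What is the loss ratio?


Loss ratio = claims / premiums
= 263457 / 755017
= 0.3489


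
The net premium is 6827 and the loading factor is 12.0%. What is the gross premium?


Gross = net * (1 + loading)
= 6827 * (1 + 0.12)
= 6827 * 1.12
= 7646.24


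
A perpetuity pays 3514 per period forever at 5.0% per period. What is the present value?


PV = PMT / i
= 3514 / 0.05
= 70280.0


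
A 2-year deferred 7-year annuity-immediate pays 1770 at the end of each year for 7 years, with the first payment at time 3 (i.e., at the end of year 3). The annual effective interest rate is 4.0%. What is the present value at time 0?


PV at time 2 of the 7-year annuity-immediate:
a_n = 1770 * (1-(1+0.04)^(-7))/0.04 = 10623.6368
Discount back 2 years to time 0:
PV = 10623.6368 * (1+0.04)^(-2)
= 10623.6368 * 0.924556
= 9822.1494


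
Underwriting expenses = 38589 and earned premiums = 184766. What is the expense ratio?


Expense ratio = expenses / premiums
= 38589 / 184766
= 0.2089


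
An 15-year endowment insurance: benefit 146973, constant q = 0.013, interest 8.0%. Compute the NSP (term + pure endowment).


Term component = 15222.3182
Pure endowment = 15_p_x * v^15 * benefit = 0.821783 * 0.315242 * 146973 = 38074.8777
NSP = 53297.1959


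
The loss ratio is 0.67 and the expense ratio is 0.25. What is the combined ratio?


Combined ratio = loss ratio + expense ratio
= 0.67 + 0.25
= 0.92


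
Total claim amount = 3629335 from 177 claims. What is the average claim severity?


severity = total / number
= 3629335 / 177
= 20504.7175


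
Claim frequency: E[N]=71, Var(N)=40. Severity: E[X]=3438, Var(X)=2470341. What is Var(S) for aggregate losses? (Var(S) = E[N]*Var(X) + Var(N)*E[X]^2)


Var(S) = E[N]*Var(X) + Var(N)*E[X]^2
= 71*2470341 + 40*3438^2
= 175394211 + 472793760
= 6.4819e+08


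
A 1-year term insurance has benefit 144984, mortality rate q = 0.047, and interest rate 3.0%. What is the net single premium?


NSP = benefit * q * v
v = 1/(1+i) = 0.970874
NSP = 144984 * 0.047 * 0.970874
= 6615.7748


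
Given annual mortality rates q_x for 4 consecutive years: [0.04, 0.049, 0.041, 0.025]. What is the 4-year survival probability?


p_k = 1 - q_k for each year
Survival = product of (1 - q_k)
= 0.96 * 0.951 * 0.959 * 0.975
= 0.8536


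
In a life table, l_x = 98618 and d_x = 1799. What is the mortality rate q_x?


q_x = d_x / l_x
= 1799 / 98618
= 0.0182


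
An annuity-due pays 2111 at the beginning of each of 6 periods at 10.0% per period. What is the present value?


PV_due = PMT * (1-(1+i)^(-n))/i * (1+i)
PV_immediate = 9193.9553
PV_due = 9193.9553 * 1.1
= 10113.3509


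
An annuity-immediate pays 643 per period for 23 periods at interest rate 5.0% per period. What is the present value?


PV = PMT * (1 - (1+i)^(-n)) / i
= 643 * (1 - (1+0.05)^(-23)) / 0.05
= 643 * (1 - 0.325571) / 0.05
= 643 * 13.488574
= 8673.153


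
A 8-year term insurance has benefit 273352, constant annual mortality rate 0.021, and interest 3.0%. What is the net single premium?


NSP = benefit * sum_{k=0}^{n-1} k_p_x * q * v^(k+1)
With constant q=0.021, v=0.970874
Sum = 0.137473
NSP = 273352 * 0.137473
= 37578.4884


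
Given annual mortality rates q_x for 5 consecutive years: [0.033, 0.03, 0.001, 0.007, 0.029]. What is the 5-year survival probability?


p_k = 1 - q_k for each year
Survival = product of (1 - q_k)
= 0.967 * 0.97 * 0.999 * 0.993 * 0.971
= 0.9035


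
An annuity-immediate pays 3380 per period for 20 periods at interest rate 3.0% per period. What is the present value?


PV = PMT * (1 - (1+i)^(-n)) / i
= 3380 * (1 - (1+0.03)^(-20)) / 0.03
= 3380 * (1 - 0.553676) / 0.03
= 3380 * 14.877475
= 50285.865


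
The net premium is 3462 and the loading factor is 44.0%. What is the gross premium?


Gross = net * (1 + loading)
= 3462 * (1 + 0.44)
= 3462 * 1.44
= 4985.28


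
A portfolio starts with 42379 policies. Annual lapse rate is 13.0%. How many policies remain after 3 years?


remaining = initial * (1 - lapse)^years
= 42379 * (1 - 0.13)^3
= 42379 * 0.658503
= 27906.6986


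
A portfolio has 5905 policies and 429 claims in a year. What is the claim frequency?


frequency = claims / policies
= 429 / 5905
= 0.0727


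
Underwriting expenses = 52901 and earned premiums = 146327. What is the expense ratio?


Expense ratio = expenses / premiums
= 52901 / 146327
= 0.3615


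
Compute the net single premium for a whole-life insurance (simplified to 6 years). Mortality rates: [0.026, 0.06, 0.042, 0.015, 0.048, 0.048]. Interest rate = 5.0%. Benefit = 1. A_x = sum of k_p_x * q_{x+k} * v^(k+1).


v = 0.952381
Year 0: k_p_x=1.0, q=0.026, term=0.024762
Year 1: k_p_x=0.974, q=0.06, term=0.053007
Year 2: k_p_x=0.91556, q=0.042, term=0.033218
Year 3: k_p_x=0.877106, q=0.015, term=0.010824
Year 4: k_p_x=0.86395, q=0.048, term=0.032493
Year 5: k_p_x=0.82248, q=0.048, term=0.02946
A_x = 0.1838


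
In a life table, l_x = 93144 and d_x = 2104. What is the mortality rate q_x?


q_x = d_x / l_x
= 2104 / 93144
= 0.0226


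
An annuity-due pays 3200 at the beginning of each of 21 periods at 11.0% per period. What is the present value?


PV_due = PMT * (1-(1+i)^(-n))/i * (1+i)
PV_immediate = 25840.2252
PV_due = 25840.2252 * 1.11
= 28682.65


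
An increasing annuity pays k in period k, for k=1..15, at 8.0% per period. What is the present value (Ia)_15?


(Ia)_n = sum_{k=1}^{n} k * v^k, v = 1/(1+i)
v = 0.925926
Sum computed term by term:
(Ia)_15 = 56.4451


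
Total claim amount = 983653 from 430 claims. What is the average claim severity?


severity = total / number
= 983653 / 430
= 2287.5651


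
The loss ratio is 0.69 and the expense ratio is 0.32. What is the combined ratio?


Combined ratio = loss ratio + expense ratio
= 0.69 + 0.32
= 1.01


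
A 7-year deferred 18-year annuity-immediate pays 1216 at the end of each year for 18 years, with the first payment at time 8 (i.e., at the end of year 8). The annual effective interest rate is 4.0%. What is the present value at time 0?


PV at time 7 of the 18-year annuity-immediate:
a_n = 1216 * (1-(1+0.04)^(-18))/0.04 = 15393.7051
Discount back 7 years to time 0:
PV = 15393.7051 * (1+0.04)^(-7)
= 15393.7051 * 0.759918
= 11697.9507


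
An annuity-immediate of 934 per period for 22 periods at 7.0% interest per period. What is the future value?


FV = PMT * ((1+i)^n - 1) / i
= 934 * ((1.07)^22 - 1) / 0.07
= 934 * (4.430402 - 1) / 0.07
= 45771.3604


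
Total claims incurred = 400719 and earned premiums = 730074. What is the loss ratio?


Loss ratio = claims / premiums
= 400719 / 730074
= 0.5489


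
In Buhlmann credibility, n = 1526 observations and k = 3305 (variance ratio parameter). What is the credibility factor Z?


Z = n / (n + k)
= 1526 / (1526 + 3305)
= 1526 / 4831
= 0.3159


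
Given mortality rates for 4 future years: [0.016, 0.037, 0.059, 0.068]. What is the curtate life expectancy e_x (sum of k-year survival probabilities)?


e_x = sum_{k=1}^{n} k_p_x
k_p_x values:
  1_p_x = 0.984
  2_p_x = 0.947592
  3_p_x = 0.891684
  4_p_x = 0.83105
e_x = 3.6543


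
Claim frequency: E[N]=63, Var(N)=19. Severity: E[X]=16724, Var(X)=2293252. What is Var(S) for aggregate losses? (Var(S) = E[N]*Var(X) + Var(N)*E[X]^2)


Var(S) = E[N]*Var(X) + Var(N)*E[X]^2
= 63*2293252 + 19*16724^2
= 144474876 + 5314151344
= 5.4586e+09


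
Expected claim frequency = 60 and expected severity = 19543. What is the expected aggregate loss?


E[S] = E[N] * E[X]
= 60 * 19543
= 1.1726e+06


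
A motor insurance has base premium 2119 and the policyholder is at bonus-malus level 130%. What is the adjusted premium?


adjusted = base * BM_level / 100
= 2119 * 130 / 100
= 2119 * 1.3
= 2754.7


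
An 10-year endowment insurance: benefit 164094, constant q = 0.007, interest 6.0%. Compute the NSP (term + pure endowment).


Term component = 8220.3504
Pure endowment = 10_p_x * v^10 * benefit = 0.932164 * 0.558395 * 164094 = 85413.5031
NSP = 93633.8535


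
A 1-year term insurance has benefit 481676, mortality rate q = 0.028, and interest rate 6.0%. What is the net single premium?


NSP = benefit * q * v
v = 1/(1+i) = 0.943396
NSP = 481676 * 0.028 * 0.943396
= 12723.517


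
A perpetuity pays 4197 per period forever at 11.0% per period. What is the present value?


PV = PMT / i
= 4197 / 0.11
= 38154.5455


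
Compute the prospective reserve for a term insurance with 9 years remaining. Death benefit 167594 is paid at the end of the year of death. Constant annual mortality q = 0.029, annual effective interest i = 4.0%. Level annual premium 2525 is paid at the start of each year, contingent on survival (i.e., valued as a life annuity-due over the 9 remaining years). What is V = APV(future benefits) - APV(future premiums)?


v = 1/(1+i) = 0.961538
APV(future benefits) per unit = sum_{k=0}^{8} k_p_x * q * v^(k+1) = 0.19371
APV(future benefits) = 167594 * 0.19371 = 32464.5788
Life annuity-due factor ä_{x:9} = sum_{k=0}^{8} k_p_x * v^k = 6.94683
APV(future premiums) = 2525 * 6.94683 = 17540.7448
V = 32464.5788 - 17540.7448
= 14923.834


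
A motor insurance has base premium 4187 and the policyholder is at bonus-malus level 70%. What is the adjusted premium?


adjusted = base * BM_level / 100
= 4187 * 70 / 100
= 4187 * 0.7
= 2930.9


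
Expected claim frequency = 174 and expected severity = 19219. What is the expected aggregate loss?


E[S] = E[N] * E[X]
= 174 * 19219
= 3.3441e+06


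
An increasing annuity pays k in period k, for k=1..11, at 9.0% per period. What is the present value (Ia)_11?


(Ia)_n = sum_{k=1}^{n} k * v^k, v = 1/(1+i)
v = 0.917431
Sum computed term by term:
(Ia)_11 = 35.0533


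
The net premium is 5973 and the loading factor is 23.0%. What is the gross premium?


Gross = net * (1 + loading)
= 5973 * (1 + 0.23)
= 5973 * 1.23
= 7346.79


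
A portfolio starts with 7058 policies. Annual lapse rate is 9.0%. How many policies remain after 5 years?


remaining = initial * (1 - lapse)^years
= 7058 * (1 - 0.09)^5
= 7058 * 0.624032
= 4404.4189


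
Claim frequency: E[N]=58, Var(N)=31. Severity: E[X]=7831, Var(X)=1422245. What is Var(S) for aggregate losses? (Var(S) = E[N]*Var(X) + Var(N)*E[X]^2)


Var(S) = E[N]*Var(X) + Var(N)*E[X]^2
= 58*1422245 + 31*7831^2
= 82490210 + 1901061391
= 1.9836e+09


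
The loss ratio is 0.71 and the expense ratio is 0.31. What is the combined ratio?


Combined ratio = loss ratio + expense ratio
= 0.71 + 0.31
= 1.02


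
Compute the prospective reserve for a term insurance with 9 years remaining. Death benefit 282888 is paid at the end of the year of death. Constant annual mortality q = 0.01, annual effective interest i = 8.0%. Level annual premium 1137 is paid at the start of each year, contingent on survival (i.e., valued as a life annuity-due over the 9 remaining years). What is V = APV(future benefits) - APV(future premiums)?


v = 1/(1+i) = 0.925926
APV(future benefits) per unit = sum_{k=0}^{8} k_p_x * q * v^(k+1) = 0.060335
APV(future benefits) = 282888 * 0.060335 = 17068.0142
Life annuity-due factor ä_{x:9} = sum_{k=0}^{8} k_p_x * v^k = 6.516167
APV(future premiums) = 1137 * 6.516167 = 7408.8822
V = 17068.0142 - 7408.8822
= 9659.132


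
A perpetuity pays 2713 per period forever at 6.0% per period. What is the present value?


PV = PMT / i
= 2713 / 0.06
= 45216.6667


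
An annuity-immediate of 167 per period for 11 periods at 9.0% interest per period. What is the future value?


FV = PMT * ((1+i)^n - 1) / i
= 167 * ((1.09)^11 - 1) / 0.09
= 167 * (2.580426 - 1) / 0.09
= 2932.569


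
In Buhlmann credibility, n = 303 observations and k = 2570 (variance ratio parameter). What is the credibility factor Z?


Z = n / (n + k)
= 303 / (303 + 2570)
= 303 / 2873
= 0.1055


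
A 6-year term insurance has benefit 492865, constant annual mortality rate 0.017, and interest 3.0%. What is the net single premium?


NSP = benefit * sum_{k=0}^{n-1} k_p_x * q * v^(k+1)
With constant q=0.017, v=0.970874
Sum = 0.088396
NSP = 492865 * 0.088396
= 43567.4641


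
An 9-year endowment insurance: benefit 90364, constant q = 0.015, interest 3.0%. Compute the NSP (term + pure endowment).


Term component = 9971.7883
Pure endowment = 9_p_x * v^9 * benefit = 0.872823 * 0.766417 * 90364 = 60448.6351
NSP = 70420.4234


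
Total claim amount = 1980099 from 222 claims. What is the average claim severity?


severity = total / number
= 1980099 / 222
= 8919.3649


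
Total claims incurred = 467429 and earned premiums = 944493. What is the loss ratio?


Loss ratio = claims / premiums
= 467429 / 944493
= 0.4949


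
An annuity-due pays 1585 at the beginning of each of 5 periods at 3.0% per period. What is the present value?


PV_due = PMT * (1-(1+i)^(-n))/i * (1+i)
PV_immediate = 7258.8359
PV_due = 7258.8359 * 1.03
= 7476.601


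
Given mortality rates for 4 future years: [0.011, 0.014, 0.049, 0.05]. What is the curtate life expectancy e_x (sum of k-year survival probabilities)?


e_x = sum_{k=1}^{n} k_p_x
k_p_x values:
  1_p_x = 0.989
  2_p_x = 0.975154
  3_p_x = 0.927371
  4_p_x = 0.881003
e_x = 3.7725


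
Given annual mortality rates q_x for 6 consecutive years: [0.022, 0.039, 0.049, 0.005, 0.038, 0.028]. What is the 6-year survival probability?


p_k = 1 - q_k for each year
Survival = product of (1 - q_k)
= 0.978 * 0.961 * 0.951 * 0.995 * 0.962 * 0.972
= 0.8316


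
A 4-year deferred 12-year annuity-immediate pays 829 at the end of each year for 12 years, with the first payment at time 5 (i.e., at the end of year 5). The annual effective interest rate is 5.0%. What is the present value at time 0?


PV at time 4 of the 12-year annuity-immediate:
a_n = 829 * (1-(1+0.05)^(-12))/0.05 = 7347.6356
Discount back 4 years to time 0:
PV = 7347.6356 * (1+0.05)^(-4)
= 7347.6356 * 0.822702
= 6044.918


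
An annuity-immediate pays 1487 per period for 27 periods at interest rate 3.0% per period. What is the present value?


PV = PMT * (1 - (1+i)^(-n)) / i
= 1487 * (1 - (1+0.03)^(-27)) / 0.03
= 1487 * (1 - 0.450189) / 0.03
= 1487 * 18.327031
= 27252.2958


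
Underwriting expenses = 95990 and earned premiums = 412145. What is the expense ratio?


Expense ratio = expenses / premiums
= 95990 / 412145
= 0.2329


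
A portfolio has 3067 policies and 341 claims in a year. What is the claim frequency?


frequency = claims / policies
= 341 / 3067
= 0.1112


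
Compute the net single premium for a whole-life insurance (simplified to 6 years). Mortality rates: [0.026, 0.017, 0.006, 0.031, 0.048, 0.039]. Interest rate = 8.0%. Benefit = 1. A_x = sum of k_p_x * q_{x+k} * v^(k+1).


v = 0.925926
Year 0: k_p_x=1.0, q=0.026, term=0.024074
Year 1: k_p_x=0.974, q=0.017, term=0.014196
Year 2: k_p_x=0.957442, q=0.006, term=0.00456
Year 3: k_p_x=0.951697, q=0.031, term=0.021685
Year 4: k_p_x=0.922195, q=0.048, term=0.030126
Year 5: k_p_x=0.877929, q=0.039, term=0.021577
A_x = 0.1162


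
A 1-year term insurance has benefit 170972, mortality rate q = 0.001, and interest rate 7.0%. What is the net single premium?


NSP = benefit * q * v
v = 1/(1+i) = 0.934579
NSP = 170972 * 0.001 * 0.934579
= 159.7869


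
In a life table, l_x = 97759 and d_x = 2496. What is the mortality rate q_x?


q_x = d_x / l_x
= 2496 / 97759
= 0.0255


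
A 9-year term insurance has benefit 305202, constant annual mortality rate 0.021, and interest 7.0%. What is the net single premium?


NSP = benefit * sum_{k=0}^{n-1} k_p_x * q * v^(k+1)
With constant q=0.021, v=0.934579
Sum = 0.127072
NSP = 305202 * 0.127072
= 38782.5578


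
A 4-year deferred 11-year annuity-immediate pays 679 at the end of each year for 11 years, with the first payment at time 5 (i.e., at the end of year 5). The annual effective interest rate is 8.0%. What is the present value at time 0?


PV at time 4 of the 11-year annuity-immediate:
a_n = 679 * (1-(1+0.08)^(-11))/0.08 = 4847.3567
Discount back 4 years to time 0:
PV = 4847.3567 * (1+0.08)^(-4)
= 4847.3567 * 0.73503
= 3562.9519


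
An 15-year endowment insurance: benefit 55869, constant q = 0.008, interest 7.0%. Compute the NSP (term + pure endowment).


Term component = 3889.0228
Pure endowment = 15_p_x * v^15 * benefit = 0.886493 * 0.362446 * 55869 = 17951.0276
NSP = 21840.0504


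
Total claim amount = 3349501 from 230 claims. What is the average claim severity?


severity = total / number
= 3349501 / 230
= 14563.0478


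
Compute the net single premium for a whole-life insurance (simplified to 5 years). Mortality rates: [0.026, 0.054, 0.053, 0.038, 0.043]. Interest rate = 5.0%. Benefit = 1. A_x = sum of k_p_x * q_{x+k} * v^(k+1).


v = 0.952381
Year 0: k_p_x=1.0, q=0.026, term=0.024762
Year 1: k_p_x=0.974, q=0.054, term=0.047706
Year 2: k_p_x=0.921404, q=0.053, term=0.042185
Year 3: k_p_x=0.87257, q=0.038, term=0.027279
Year 4: k_p_x=0.839412, q=0.043, term=0.028281
A_x = 0.1702


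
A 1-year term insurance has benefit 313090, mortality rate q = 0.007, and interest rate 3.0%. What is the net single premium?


NSP = benefit * q * v
v = 1/(1+i) = 0.970874
NSP = 313090 * 0.007 * 0.970874
= 2127.7961


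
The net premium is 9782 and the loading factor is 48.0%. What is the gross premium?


Gross = net * (1 + loading)
= 9782 * (1 + 0.48)
= 9782 * 1.48
= 14477.36


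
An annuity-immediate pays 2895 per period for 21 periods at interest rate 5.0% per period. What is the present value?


PV = PMT * (1 - (1+i)^(-n)) / i
= 2895 * (1 - (1+0.05)^(-21)) / 0.05
= 2895 * (1 - 0.358942) / 0.05
= 2895 * 12.821153
= 37117.2371


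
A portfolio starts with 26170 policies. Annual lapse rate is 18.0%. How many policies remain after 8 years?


remaining = initial * (1 - lapse)^years
= 26170 * (1 - 0.18)^8
= 26170 * 0.204414
= 5349.5166


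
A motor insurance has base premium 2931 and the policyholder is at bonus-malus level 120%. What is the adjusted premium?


adjusted = base * BM_level / 100
= 2931 * 120 / 100
= 2931 * 1.2
= 3517.2


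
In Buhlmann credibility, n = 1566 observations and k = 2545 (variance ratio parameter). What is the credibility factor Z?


Z = n / (n + k)
= 1566 / (1566 + 2545)
= 1566 / 4111
= 0.3809


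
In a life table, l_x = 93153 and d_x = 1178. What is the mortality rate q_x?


q_x = d_x / l_x
= 1178 / 93153
= 0.0126


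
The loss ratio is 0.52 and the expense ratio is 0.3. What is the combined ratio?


Combined ratio = loss ratio + expense ratio
= 0.52 + 0.3
= 0.82


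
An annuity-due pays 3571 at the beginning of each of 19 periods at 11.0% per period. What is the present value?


PV_due = PMT * (1-(1+i)^(-n))/i * (1+i)
PV_immediate = 27994.1196
PV_due = 27994.1196 * 1.11
= 31073.4728


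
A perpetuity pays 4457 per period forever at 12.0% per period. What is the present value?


PV = PMT / i
= 4457 / 0.12
= 37141.6667


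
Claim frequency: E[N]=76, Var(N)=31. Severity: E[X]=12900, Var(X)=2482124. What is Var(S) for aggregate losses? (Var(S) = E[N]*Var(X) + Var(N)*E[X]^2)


Var(S) = E[N]*Var(X) + Var(N)*E[X]^2
= 76*2482124 + 31*12900^2
= 188641424 + 5158710000
= 5.3474e+09


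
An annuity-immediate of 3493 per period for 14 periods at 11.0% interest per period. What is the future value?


FV = PMT * ((1+i)^n - 1) / i
= 3493 * ((1.11)^14 - 1) / 0.11
= 3493 * (4.310441 - 1) / 0.11
= 105121.5486


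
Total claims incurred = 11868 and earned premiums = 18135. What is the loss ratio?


Loss ratio = claims / premiums
= 11868 / 18135
= 0.6544


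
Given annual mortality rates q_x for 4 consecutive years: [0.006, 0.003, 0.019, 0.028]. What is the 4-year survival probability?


p_k = 1 - q_k for each year
Survival = product of (1 - q_k)
= 0.994 * 0.997 * 0.981 * 0.972
= 0.945


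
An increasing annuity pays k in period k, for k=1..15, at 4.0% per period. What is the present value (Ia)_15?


(Ia)_n = sum_{k=1}^{n} k * v^k, v = 1/(1+i)
v = 0.961538
Sum computed term by term:
(Ia)_15 = 80.8539


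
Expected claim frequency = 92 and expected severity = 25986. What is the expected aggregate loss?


E[S] = E[N] * E[X]
= 92 * 25986
= 2.3907e+06


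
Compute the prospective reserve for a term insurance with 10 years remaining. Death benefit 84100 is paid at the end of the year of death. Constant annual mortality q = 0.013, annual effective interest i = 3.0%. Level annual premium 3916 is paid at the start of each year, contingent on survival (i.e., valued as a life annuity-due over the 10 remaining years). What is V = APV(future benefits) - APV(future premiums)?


v = 1/(1+i) = 0.970874
APV(future benefits) per unit = sum_{k=0}^{9} k_p_x * q * v^(k+1) = 0.104959
APV(future benefits) = 84100 * 0.104959 = 8827.0306
Life annuity-due factor ä_{x:10} = sum_{k=0}^{9} k_p_x * v^k = 8.315962
APV(future premiums) = 3916 * 8.315962 = 32565.3081
V = 8827.0306 - 32565.3081
= -23738.2775


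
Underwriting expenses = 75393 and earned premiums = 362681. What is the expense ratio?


Expense ratio = expenses / premiums
= 75393 / 362681
= 0.2079


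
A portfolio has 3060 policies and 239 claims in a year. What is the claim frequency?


frequency = claims / policies
= 239 / 3060
= 0.0781


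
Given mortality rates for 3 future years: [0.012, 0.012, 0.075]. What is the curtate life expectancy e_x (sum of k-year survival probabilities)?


e_x = sum_{k=1}^{n} k_p_x
k_p_x values:
  1_p_x = 0.988
  2_p_x = 0.976144
  3_p_x = 0.902933
e_x = 2.8671


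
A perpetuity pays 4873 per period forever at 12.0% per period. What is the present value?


PV = PMT / i
= 4873 / 0.12
= 40608.3333


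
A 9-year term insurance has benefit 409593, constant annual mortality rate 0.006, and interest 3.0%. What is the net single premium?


NSP = benefit * sum_{k=0}^{n-1} k_p_x * q * v^(k+1)
With constant q=0.006, v=0.970874
Sum = 0.045665
NSP = 409593 * 0.045665
= 18704.0832


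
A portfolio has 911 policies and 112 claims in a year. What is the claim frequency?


frequency = claims / policies
= 112 / 911
= 0.1229


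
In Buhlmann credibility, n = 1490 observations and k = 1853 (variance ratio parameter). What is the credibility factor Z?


Z = n / (n + k)
= 1490 / (1490 + 1853)
= 1490 / 3343
= 0.4457


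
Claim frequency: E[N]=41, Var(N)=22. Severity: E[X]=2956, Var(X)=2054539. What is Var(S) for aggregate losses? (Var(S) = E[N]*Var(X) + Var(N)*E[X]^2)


Var(S) = E[N]*Var(X) + Var(N)*E[X]^2
= 41*2054539 + 22*2956^2
= 84236099 + 192234592
= 2.7647e+08


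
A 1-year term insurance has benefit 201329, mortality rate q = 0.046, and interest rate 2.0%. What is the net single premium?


NSP = benefit * q * v
v = 1/(1+i) = 0.980392
NSP = 201329 * 0.046 * 0.980392
= 9079.5431


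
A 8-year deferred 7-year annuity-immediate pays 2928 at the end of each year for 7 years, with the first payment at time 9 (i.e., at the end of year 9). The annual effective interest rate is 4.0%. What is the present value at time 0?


PV at time 8 of the 7-year annuity-immediate:
a_n = 2928 * (1-(1+0.04)^(-7))/0.04 = 17574.0161
Discount back 8 years to time 0:
PV = 17574.0161 * (1+0.04)^(-8)
= 17574.0161 * 0.73069
= 12841.1614


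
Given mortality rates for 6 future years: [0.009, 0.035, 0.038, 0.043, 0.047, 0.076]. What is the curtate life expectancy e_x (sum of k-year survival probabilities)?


e_x = sum_{k=1}^{n} k_p_x
k_p_x values:
  1_p_x = 0.991
  2_p_x = 0.956315
  3_p_x = 0.919975
  4_p_x = 0.880416
  5_p_x = 0.839037
  6_p_x = 0.77527
e_x = 5.362


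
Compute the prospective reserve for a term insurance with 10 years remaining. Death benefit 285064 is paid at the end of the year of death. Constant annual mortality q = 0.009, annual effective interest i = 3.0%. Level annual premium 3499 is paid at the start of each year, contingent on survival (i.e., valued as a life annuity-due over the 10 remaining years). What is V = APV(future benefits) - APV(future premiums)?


v = 1/(1+i) = 0.970874
APV(future benefits) per unit = sum_{k=0}^{9} k_p_x * q * v^(k+1) = 0.073898
APV(future benefits) = 285064 * 0.073898 = 21065.7731
Life annuity-due factor ä_{x:10} = sum_{k=0}^{9} k_p_x * v^k = 8.457261
APV(future premiums) = 3499 * 8.457261 = 29591.9569
V = 21065.7731 - 29591.9569
= -8526.1838


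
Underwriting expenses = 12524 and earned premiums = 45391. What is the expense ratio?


Expense ratio = expenses / premiums
= 12524 / 45391
= 0.2759


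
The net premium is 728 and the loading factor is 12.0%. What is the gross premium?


Gross = net * (1 + loading)
= 728 * (1 + 0.12)
= 728 * 1.12
= 815.36


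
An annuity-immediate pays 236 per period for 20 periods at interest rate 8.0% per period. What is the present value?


PV = PMT * (1 - (1+i)^(-n)) / i
= 236 * (1 - (1+0.08)^(-20)) / 0.08
= 236 * (1 - 0.214548) / 0.08
= 236 * 9.818147
= 2317.0828


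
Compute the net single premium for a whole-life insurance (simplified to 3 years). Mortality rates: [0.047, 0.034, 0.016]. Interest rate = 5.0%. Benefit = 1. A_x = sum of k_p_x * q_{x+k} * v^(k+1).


v = 0.952381
Year 0: k_p_x=1.0, q=0.047, term=0.044762
Year 1: k_p_x=0.953, q=0.034, term=0.02939
Year 2: k_p_x=0.920598, q=0.016, term=0.012724
A_x = 0.0869


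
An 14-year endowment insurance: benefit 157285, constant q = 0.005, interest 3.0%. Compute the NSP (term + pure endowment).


Term component = 8621.1519
Pure endowment = 14_p_x * v^14 * benefit = 0.93223 * 0.661118 * 157285 = 96936.9366
NSP = 105558.0886


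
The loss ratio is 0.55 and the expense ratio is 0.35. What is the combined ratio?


Combined ratio = loss ratio + expense ratio
= 0.55 + 0.35
= 0.9


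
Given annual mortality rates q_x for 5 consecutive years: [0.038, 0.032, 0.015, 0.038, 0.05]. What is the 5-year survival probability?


p_k = 1 - q_k for each year
Survival = product of (1 - q_k)
= 0.962 * 0.968 * 0.985 * 0.962 * 0.95
= 0.8383


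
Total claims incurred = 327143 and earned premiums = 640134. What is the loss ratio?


Loss ratio = claims / premiums
= 327143 / 640134
= 0.5111


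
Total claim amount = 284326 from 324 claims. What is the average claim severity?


severity = total / number
= 284326 / 324
= 877.5494


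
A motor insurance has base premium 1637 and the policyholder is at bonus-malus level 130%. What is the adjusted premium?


adjusted = base * BM_level / 100
= 1637 * 130 / 100
= 1637 * 1.3
= 2128.1


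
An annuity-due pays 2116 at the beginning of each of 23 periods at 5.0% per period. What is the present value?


PV_due = PMT * (1-(1+i)^(-n))/i * (1+i)
PV_immediate = 28541.8223
PV_due = 28541.8223 * 1.05
= 29968.9135


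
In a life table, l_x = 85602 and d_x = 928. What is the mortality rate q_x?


q_x = d_x / l_x
= 928 / 85602
= 0.0108


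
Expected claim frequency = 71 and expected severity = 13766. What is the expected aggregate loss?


E[S] = E[N] * E[X]
= 71 * 13766
= 977386


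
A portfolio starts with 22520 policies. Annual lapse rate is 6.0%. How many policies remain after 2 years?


remaining = initial * (1 - lapse)^years
= 22520 * (1 - 0.06)^2
= 22520 * 0.8836
= 19898.672


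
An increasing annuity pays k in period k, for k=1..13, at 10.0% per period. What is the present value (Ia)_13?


(Ia)_n = sum_{k=1}^{n} k * v^k, v = 1/(1+i)
v = 0.909091
Sum computed term by term:
(Ia)_13 = 40.4805


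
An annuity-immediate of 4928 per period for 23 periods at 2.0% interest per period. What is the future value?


FV = PMT * ((1+i)^n - 1) / i
= 4928 * ((1.02)^23 - 1) / 0.02
= 4928 * (1.576899 - 1) / 0.02
= 142147.9787


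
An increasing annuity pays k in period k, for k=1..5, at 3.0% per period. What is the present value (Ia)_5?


(Ia)_n = sum_{k=1}^{n} k * v^k, v = 1/(1+i)
v = 0.970874
Sum computed term by term:
(Ia)_5 = 13.4685


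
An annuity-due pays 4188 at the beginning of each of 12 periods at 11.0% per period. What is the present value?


PV_due = PMT * (1-(1+i)^(-n))/i * (1+i)
PV_immediate = 27189.9876
PV_due = 27189.9876 * 1.11
= 30180.8862


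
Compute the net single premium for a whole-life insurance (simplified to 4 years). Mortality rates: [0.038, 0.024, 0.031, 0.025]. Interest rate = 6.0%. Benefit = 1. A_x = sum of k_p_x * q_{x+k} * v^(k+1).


v = 0.943396
Year 0: k_p_x=1.0, q=0.038, term=0.035849
Year 1: k_p_x=0.962, q=0.024, term=0.020548
Year 2: k_p_x=0.938912, q=0.031, term=0.024438
Year 3: k_p_x=0.909806, q=0.025, term=0.018016
A_x = 0.0989


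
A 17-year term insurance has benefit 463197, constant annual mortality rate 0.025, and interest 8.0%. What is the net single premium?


NSP = benefit * sum_{k=0}^{n-1} k_p_x * q * v^(k+1)
With constant q=0.025, v=0.925926
Sum = 0.196252
NSP = 463197 * 0.196252
= 90903.3355


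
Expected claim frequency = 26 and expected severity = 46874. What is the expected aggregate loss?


E[S] = E[N] * E[X]
= 26 * 46874
= 1.2187e+06


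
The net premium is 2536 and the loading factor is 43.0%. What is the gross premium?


Gross = net * (1 + loading)
= 2536 * (1 + 0.43)
= 2536 * 1.43
= 3626.48


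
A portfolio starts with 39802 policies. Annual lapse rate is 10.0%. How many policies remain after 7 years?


remaining = initial * (1 - lapse)^years
= 39802 * (1 - 0.1)^7
= 39802 * 0.478297
= 19037.1732


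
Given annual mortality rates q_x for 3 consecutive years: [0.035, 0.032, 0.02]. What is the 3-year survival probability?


p_k = 1 - q_k for each year
Survival = product of (1 - q_k)
= 0.965 * 0.968 * 0.98
= 0.9154


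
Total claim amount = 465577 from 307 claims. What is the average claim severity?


severity = total / number
= 465577 / 307
= 1516.5375


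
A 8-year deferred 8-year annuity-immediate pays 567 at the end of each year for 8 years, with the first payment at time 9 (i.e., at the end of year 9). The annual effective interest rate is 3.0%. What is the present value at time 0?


PV at time 8 of the 8-year annuity-immediate:
a_n = 567 * (1-(1+0.03)^(-8))/0.03 = 3980.1655
Discount back 8 years to time 0:
PV = 3980.1655 * (1+0.03)^(-8)
= 3980.1655 * 0.789409
= 3141.9794


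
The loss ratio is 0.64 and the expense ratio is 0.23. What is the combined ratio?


Combined ratio = loss ratio + expense ratio
= 0.64 + 0.23
= 0.87


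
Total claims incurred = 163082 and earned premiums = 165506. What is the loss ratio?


Loss ratio = claims / premiums
= 163082 / 165506
= 0.9854


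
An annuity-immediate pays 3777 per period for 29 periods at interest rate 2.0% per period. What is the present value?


PV = PMT * (1 - (1+i)^(-n)) / i
= 3777 * (1 - (1+0.02)^(-29)) / 0.02
= 3777 * (1 - 0.563112) / 0.02
= 3777 * 21.844385
= 82506.2409


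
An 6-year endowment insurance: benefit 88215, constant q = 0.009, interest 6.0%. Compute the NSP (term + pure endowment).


Term component = 3823.0963
Pure endowment = 6_p_x * v^6 * benefit = 0.947201 * 0.704961 * 88215 = 58904.5949
NSP = 62727.6912


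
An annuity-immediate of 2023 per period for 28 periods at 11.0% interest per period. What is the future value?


FV = PMT * ((1+i)^n - 1) / i
= 2023 * ((1.11)^28 - 1) / 0.11
= 2023 * (18.579901 - 1) / 0.11
= 323310.3693


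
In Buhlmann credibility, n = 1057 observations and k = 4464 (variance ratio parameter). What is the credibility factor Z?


Z = n / (n + k)
= 1057 / (1057 + 4464)
= 1057 / 5521
= 0.1915


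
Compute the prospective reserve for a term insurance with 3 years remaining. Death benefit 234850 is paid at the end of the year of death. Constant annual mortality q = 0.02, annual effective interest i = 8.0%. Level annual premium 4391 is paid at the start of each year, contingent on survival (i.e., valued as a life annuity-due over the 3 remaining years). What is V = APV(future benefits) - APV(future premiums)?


v = 1/(1+i) = 0.925926
APV(future benefits) per unit = sum_{k=0}^{2} k_p_x * q * v^(k+1) = 0.05057
APV(future benefits) = 234850 * 0.05057 = 11876.4324
Life annuity-due factor ä_{x:3} = sum_{k=0}^{2} k_p_x * v^k = 2.730796
APV(future premiums) = 4391 * 2.730796 = 11990.9235
V = 11876.4324 - 11990.9235
= -114.4911


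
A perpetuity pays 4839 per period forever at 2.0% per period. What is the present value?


PV = PMT / i
= 4839 / 0.02
= 241950.0


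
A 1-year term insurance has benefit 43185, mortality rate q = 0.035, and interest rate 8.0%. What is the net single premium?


NSP = benefit * q * v
v = 1/(1+i) = 0.925926
NSP = 43185 * 0.035 * 0.925926
= 1399.5139


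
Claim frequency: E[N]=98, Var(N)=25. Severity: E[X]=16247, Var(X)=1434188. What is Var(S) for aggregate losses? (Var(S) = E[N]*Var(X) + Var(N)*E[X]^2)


Var(S) = E[N]*Var(X) + Var(N)*E[X]^2
= 98*1434188 + 25*16247^2
= 140550424 + 6599125225
= 6.7397e+09


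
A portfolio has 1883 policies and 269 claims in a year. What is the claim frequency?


frequency = claims / policies
= 269 / 1883
= 0.1429


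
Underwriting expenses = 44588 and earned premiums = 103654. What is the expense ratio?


Expense ratio = expenses / premiums
= 44588 / 103654
= 0.4302


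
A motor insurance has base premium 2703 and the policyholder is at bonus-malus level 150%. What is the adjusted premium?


adjusted = base * BM_level / 100
= 2703 * 150 / 100
= 2703 * 1.5
= 4054.5
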